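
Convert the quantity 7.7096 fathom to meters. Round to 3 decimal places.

14.099 m

1 fathom = 1.82880 meters.
Then 7.7096 × 1.82880 ≈ 14.099 m.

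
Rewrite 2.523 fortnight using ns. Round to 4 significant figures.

3.052 × 10^15 ns

1 fortnight = 1.20960 × 10^15 ns.
So 2.523 × 1.20960 × 10^15 ≈ 3.052 × 10^15 ns.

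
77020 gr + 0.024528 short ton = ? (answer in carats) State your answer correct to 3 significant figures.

136000 ct

77020 gr = 24954.1 ct and 0.024528 short ton = 111257 ct.
24954.1 + 111257 ≈ 136000 ct.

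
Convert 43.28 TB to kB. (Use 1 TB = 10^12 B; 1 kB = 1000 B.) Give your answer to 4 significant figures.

4.328 × 10^10 kB

1 terabyte = 1.00000 × 10^9 kilobytes.
Thus 43.28 × 1.00000 × 10^9 ≈ 4.328 × 10^10 kB.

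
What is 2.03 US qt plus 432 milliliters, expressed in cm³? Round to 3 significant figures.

2.03 US qt = 1921.10 cm³ and 432 mL = 432.000 cm³.
1921.10 + 432.000 ≈ 2350 cm³.

2350 cubic centimeters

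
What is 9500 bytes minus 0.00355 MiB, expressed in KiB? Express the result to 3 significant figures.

5.64 kibibytes

9500 B = 9.27734 KiB and 0.00355 MiB = 3.63520 KiB.
9.27734 − 3.63520 ≈ 5.64 KiB.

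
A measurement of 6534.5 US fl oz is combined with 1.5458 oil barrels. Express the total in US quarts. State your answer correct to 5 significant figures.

463.90 US quarts

6534.5 US fl oz = 204.203 US qt and 1.5458 bbl = 259.694 US qt.
204.203 + 259.694 ≈ 463.90 US qt.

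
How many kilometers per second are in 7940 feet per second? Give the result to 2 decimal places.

2.42 kilometers per second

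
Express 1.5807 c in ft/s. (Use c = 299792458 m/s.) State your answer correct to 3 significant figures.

1.55 × 10^9 ft/s

1 c = 9.83571 × 10^8 ft/s.
So 1.5807 × 9.83571 × 10^8 ≈ 1.55 × 10^9 ft/s.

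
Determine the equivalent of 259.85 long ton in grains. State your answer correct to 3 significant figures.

1 long ton = 1.56800e+7 grains.
259.85 × 1.56800e+7 ≈ 4.07e+9 gr.

4.07e+9 gr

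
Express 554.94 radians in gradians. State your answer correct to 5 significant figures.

35329 gradians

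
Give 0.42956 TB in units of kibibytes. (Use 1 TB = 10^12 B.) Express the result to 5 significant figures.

4.1949 × 10^8 KiB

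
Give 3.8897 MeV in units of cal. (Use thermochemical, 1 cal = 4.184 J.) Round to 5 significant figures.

1.4895 × 10^-13 cal

1 megaelectronvolt = 3.82929 × 10^-14 cal.
So 3.8897 × 3.82929 × 10^-14 ≈ 1.4895 × 10^-13 cal.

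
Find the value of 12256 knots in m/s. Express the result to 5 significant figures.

6305.0 m/s

1 kn = 0.514444 m/s.
So 12256 × 0.514444 ≈ 6305.0 m/s.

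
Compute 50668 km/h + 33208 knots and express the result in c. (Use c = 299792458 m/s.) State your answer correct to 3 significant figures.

0.000104 times the speed of light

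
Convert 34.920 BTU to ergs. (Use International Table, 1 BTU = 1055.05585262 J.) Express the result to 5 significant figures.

3.6843e+11 erg

1 BTU = 1.05506e+10 ergs.
Thus 34.920 × 1.05506e+10 ≈ 3.6843e+11 erg.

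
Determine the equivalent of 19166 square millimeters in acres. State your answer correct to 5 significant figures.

4.7360 × 10^-6 acre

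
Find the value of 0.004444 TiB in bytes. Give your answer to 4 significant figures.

1 tebibyte = 1.09951e+12 B.
Thus 0.004444 × 1.09951e+12 ≈ 4.886e+9 B.

4.886e+9 B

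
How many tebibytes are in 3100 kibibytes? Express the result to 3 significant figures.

1 KiB = 9.31323e-10 tebibytes.
So 3100 × 9.31323e-10 ≈ 2.89e-6 TiB.

2.89e-6 tebibytes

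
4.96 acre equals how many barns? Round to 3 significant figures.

1 acre = 4.04686 × 10^31 barn.
4.96 × 4.04686 × 10^31 ≈ 2.01 × 10^32 barn.

2.01 × 10^32 barn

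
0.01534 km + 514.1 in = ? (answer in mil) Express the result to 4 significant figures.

1.118e+6 mil

0.01534 km = 603937 mil and 514.1 in = 514100 mil.
603937 + 514100 ≈ 1.118e+6 mil.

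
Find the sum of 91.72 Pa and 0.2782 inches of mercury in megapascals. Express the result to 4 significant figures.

0.001034 megapascals

91.72 Pa = 9.17200e-5 MPa and 0.2782 inHg = 0.000942093 MPa.
9.17200e-5 + 0.000942093 ≈ 0.001034 MPa.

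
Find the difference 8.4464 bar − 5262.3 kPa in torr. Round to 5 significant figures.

-33135 torr

8.4464 bar = 6335.32 torr and 5262.3 kPa = 39470.5 torr.
6335.32 − 39470.5 ≈ -33135 torr.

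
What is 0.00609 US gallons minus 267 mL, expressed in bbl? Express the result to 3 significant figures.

0.00609 US gal = 0.000145000 bbl and 267 mL = 0.00167938 bbl.
0.000145000 − 0.00167938 ≈ -0.00153 bbl.

-0.00153 bbl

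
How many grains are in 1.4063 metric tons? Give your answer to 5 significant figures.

2.1703e+7 gr

1 t = 1.54324e+7 gr.
Then 1.4063 × 1.54324e+7 ≈ 2.1703e+7 gr.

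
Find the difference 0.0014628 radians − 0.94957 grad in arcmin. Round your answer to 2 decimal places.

-46.25 arcmin

0.0014628 rad = 5.02874 arcmin and 0.94957 grad = 51.2768 arcmin.
5.02874 − 51.2768 ≈ -46.25 arcmin.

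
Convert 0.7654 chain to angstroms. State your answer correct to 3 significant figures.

1.54e+11 Å

1 chain = 2.01168e+11 Å.
Then 0.7654 × 2.01168e+11 ≈ 1.54e+11 Å.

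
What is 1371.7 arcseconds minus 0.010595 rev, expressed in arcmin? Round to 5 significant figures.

1371.7 arcsec = 22.8617 arcmin and 0.010595 rev = 228.852 arcmin.
22.8617 − 228.852 ≈ -205.99 arcmin.

-205.99 arcmin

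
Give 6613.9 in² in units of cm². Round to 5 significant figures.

1 square inch = 6.45160 cm².
Then 6613.9 × 6.45160 ≈ 42670 cm².

42670 cm²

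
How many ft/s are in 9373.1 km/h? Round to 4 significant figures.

8542 ft/s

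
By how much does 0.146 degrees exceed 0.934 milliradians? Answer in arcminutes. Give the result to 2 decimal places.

0.146 ° = 8.76000 arcmin and 0.934 mrad = 3.21086 arcmin.
8.76000 − 3.21086 ≈ 5.55 arcmin.

5.55 arcmin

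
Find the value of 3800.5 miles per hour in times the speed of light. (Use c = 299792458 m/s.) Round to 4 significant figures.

5.667 × 10^-6 times the speed of light

1 mile per hour = 1.49116 × 10^-9 times the speed of light.
3800.5 × 1.49116 × 10^-9 ≈ 5.667 × 10^-6 c.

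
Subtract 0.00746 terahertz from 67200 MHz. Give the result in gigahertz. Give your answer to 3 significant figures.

67200 MHz = 67.2000 GHz and 0.00746 THz = 7.46000 GHz.
67.2000 − 7.46000 ≈ 59.7 GHz.

59.7 gigahertz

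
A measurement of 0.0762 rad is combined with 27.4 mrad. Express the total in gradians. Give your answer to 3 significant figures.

0.0762 rad = 4.85104 grad and 27.4 mrad = 1.74434 grad.
4.85104 + 1.74434 ≈ 6.60 grad.

6.60 grad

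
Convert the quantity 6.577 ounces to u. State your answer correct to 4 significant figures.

1 oz = 1.70725 × 10^25 u.
Then 6.577 × 1.70725 × 10^25 ≈ 1.123 × 10^26 u.

1.123 × 10^26 u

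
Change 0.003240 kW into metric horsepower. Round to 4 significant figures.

1 kW = 1.35962 metric horsepower.
Then 0.003240 × 1.35962 ≈ 0.004405 PS.

0.004405 PS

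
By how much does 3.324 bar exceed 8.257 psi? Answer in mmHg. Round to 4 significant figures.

2066 millimeters of mercury

3.324 bar = 2493.20 mmHg and 8.257 psi = 427.010 mmHg.
2493.20 − 427.010 ≈ 2066 mmHg.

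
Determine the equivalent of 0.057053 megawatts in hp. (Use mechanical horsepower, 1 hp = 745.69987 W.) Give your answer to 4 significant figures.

76.51 horsepower

1 MW = 1341.02 hp.
Then 0.057053 × 1341.02 ≈ 76.51 hp.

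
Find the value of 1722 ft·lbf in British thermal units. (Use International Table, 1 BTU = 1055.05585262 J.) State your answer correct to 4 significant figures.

1 ft·lbf = 0.00128507 BTU.
Thus 1722 × 0.00128507 ≈ 2.213 BTU.

2.213 BTU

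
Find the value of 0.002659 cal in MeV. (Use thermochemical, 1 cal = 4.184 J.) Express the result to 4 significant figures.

6.944 × 10^10 megaelectronvolts

1 cal = 2.61145 × 10^13 megaelectronvolts.
Thus 0.002659 × 2.61145 × 10^13 ≈ 6.944 × 10^10 MeV.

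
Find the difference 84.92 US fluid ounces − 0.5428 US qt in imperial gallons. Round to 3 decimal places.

84.92 US fl oz = 0.552427 imp gal and 0.5428 US qt = 0.112994 imp gal.
0.552427 − 0.112994 ≈ 0.439 imp gal.

0.439 imperial gallons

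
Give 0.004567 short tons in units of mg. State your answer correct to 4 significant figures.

4.143e+6 milligrams

1 short ton = 9.07185e+8 mg.
So 0.004567 × 9.07185e+8 ≈ 4.143e+6 mg.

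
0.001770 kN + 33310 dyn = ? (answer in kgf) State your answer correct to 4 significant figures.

0.2145 kgf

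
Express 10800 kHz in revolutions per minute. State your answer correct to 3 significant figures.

6.48 × 10^8 rpm

1 kilohertz = 60000.0 revolutions per minute.
Thus 10800 × 60000.0 ≈ 6.48 × 10^8 rpm.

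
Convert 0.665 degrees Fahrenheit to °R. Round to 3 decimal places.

°R = °F + 459.67.
Applying the formula gives 460.335 °R.

460.335 °R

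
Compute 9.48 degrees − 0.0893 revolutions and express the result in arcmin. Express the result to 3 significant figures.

9.48 ° = 568.800 arcmin and 0.0893 rev = 1928.88 arcmin.
568.800 − 1928.88 ≈ -1360 arcmin.

-1360 arcminutes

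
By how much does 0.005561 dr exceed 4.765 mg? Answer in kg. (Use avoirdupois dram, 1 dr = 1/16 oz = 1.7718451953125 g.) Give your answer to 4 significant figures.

5.088 × 10^-6 kilograms

0.005561 dr = 9.85323 × 10^-6 kg and 4.765 mg = 4.76500 × 10^-6 kg.
9.85323 × 10^-6 − 4.76500 × 10^-6 ≈ 5.088 × 10^-6 kg.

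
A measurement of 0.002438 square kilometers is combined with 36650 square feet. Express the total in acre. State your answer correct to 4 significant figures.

1.444 acre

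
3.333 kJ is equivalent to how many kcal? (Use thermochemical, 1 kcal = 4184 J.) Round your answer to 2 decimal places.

0.80 kcal

1 kilojoule = 0.239006 kcal.
Thus 3.333 × 0.239006 ≈ 0.80 kcal.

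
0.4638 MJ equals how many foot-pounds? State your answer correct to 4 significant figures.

342100 ft·lbf

1 megajoule = 737562 ft·lbf.
0.4638 × 737562 ≈ 342100 ft·lbf.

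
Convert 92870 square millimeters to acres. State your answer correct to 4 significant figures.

2.295 × 10^-5 acre

1 mm² = 2.47105 × 10^-10 acres.
Thus 92870 × 2.47105 × 10^-10 ≈ 2.295 × 10^-5 acre.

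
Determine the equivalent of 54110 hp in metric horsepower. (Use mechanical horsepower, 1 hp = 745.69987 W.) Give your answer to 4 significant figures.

54860 PS

1 horsepower = 1.01387 metric horsepower.
So 54110 × 1.01387 ≈ 54860 PS.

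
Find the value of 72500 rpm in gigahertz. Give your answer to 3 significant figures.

1.21 × 10^-6 GHz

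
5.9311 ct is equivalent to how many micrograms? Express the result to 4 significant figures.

1 ct = 200000 μg.
So 5.9311 × 200000 ≈ 1.186e+6 μg.

1.186e+6 μg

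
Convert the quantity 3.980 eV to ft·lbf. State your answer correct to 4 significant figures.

4.703 × 10^-19 foot-pounds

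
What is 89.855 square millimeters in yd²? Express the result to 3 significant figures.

1 mm² = 1.19599 × 10^-6 square yards.
Then 89.855 × 1.19599 × 10^-6 ≈ 0.000107 yd².

0.000107 yd²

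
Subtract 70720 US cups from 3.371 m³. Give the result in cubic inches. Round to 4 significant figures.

-815300 in³

3.371 m³ = 205711 in³ and 70720 US cup = 1.02102 × 10^6 in³.
205711 − 1.02102 × 10^6 ≈ -815300 in³.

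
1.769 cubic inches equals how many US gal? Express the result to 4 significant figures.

1 cubic inch = 0.00432900 US gallons.
Thus 1.769 × 0.00432900 ≈ 0.007658 US gal.

0.007658 US gallons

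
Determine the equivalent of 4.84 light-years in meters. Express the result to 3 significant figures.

1 light-year = 9.46073 × 10^15 meters.
Thus 4.84 × 9.46073 × 10^15 ≈ 4.58 × 10^16 m.

4.58 × 10^16 meters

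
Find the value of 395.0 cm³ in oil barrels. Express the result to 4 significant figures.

0.002484 oil barrels

1 cm³ = 6.28981 × 10^-6 oil barrels.
Then 395.0 × 6.28981 × 10^-6 ≈ 0.002484 bbl.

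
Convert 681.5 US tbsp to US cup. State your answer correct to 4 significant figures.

1 US tablespoon = 0.0625000 US cups.
So 681.5 × 0.0625000 ≈ 42.59 US cup.

42.59 US cup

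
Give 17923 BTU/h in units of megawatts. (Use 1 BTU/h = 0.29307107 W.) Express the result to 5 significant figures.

1 BTU per hour = 2.93071e-7 megawatts.
Then 17923 × 2.93071e-7 ≈ 0.0052527 MW.

0.0052527 MW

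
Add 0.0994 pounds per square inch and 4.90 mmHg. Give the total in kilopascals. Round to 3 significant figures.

1.34 kPa

0.0994 psi = 0.685339 kPa and 4.90 mmHg = 0.653280 kPa.
0.685339 + 0.653280 ≈ 1.34 kPa.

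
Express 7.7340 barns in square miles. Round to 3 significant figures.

2.99e-34 mi²

1 barn = 3.86102e-35 mi².
So 7.7340 × 3.86102e-35 ≈ 2.99e-34 mi².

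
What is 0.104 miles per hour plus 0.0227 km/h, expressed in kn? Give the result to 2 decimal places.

0.10 kn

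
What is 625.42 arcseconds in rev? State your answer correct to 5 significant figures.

0.00048258 revolutions

1 arcsecond = 7.71605e-7 rev.
Then 625.42 × 7.71605e-7 ≈ 0.00048258 rev.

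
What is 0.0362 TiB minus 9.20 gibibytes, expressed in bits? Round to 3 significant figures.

0.0362 TiB = 3.18419e+11 bit and 9.20 GiB = 7.90274e+10 bit.
3.18419e+11 − 7.90274e+10 ≈ 2.39e+11 bit.

2.39e+11 bits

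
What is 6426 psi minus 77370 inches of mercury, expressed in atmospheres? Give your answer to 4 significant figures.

-2149 atm

6426 psi = 437.263 atm and 77370 inHg = 2585.79 atm.
437.263 − 2585.79 ≈ -2149 atm.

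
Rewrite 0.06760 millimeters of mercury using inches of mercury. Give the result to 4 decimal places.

1 millimeter of mercury = 0.0393701 inHg.
So 0.06760 × 0.0393701 ≈ 0.0027 inHg.

0.0027 inHg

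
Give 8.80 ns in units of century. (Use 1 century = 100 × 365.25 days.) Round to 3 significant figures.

1 ns = 3.16881 × 10^-19 centuries.
Then 8.80 × 3.16881 × 10^-19 ≈ 2.79 × 10^-18 century.

2.79 × 10^-18 centuries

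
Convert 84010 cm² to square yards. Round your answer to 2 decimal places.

1 square centimeter = 0.000119599 square yards.
Thus 84010 × 0.000119599 ≈ 10.05 yd².

10.05 yd²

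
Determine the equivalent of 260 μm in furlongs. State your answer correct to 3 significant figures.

1.29 × 10^-6 furlongs

1 micrometer = 4.97097 × 10^-9 furlong.
Thus 260 × 4.97097 × 10^-9 ≈ 1.29 × 10^-6 furlong.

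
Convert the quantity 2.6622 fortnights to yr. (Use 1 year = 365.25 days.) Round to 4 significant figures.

0.1020 yr

1 fortnight = 0.0383299 yr.
So 2.6622 × 0.0383299 ≈ 0.1020 yr.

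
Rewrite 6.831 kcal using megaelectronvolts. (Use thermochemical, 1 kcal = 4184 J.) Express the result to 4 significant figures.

1.784 × 10^17 MeV

1 kcal = 2.61145 × 10^16 MeV.
Thus 6.831 × 2.61145 × 10^16 ≈ 1.784 × 10^17 MeV.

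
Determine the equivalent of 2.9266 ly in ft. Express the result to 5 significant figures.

9.0839e+16 feet

1 light-year = 3.10391e+16 feet.
2.9266 × 3.10391e+16 ≈ 9.0839e+16 ft.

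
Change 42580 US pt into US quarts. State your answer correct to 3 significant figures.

21300 US quarts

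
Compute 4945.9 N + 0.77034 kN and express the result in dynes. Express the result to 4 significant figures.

5.716 × 10^8 dynes

4945.9 N = 4.94590 × 10^8 dyn and 0.77034 kN = 7.70340 × 10^7 dyn.
4.94590 × 10^8 + 7.70340 × 10^7 ≈ 5.716 × 10^8 dyn.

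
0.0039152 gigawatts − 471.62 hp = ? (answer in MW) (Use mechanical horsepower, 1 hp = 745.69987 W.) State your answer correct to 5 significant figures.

3.5635 megawatts

0.0039152 GW = 3.91520 MW and 471.62 hp = 0.351687 MW.
3.91520 − 0.351687 ≈ 3.5635 MW.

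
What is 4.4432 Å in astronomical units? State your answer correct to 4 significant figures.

1 angstrom = 6.68459e-22 au.
Thus 4.4432 × 6.68459e-22 ≈ 2.970e-21 au.

2.970e-21 au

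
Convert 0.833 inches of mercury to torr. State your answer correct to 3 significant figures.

21.2 torr

1 inHg = 25.4000 torr.
So 0.833 × 25.4000 ≈ 21.2 torr.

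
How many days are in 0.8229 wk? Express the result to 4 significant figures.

5.760 d

1 week = 7.00000 d.
Thus 0.8229 × 7.00000 ≈ 5.760 d.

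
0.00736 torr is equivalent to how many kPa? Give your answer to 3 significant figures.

0.000981 kilopascals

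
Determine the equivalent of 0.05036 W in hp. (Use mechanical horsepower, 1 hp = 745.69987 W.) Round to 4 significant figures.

6.753 × 10^-5 horsepower

1 W = 0.00134102 horsepower.
Thus 0.05036 × 0.00134102 ≈ 6.753 × 10^-5 hp.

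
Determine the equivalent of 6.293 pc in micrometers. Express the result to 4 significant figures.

1 pc = 3.08568 × 10^22 micrometers.
So 6.293 × 3.08568 × 10^22 ≈ 1.942 × 10^23 μm.

1.942 × 10^23 μm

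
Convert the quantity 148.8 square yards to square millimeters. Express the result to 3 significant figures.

1 yd² = 836127 mm².
Thus 148.8 × 836127 ≈ 1.24 × 10^8 mm².

1.24 × 10^8 mm²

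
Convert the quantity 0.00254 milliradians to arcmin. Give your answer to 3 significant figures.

1 mrad = 3.43775 arcmin.
0.00254 × 3.43775 ≈ 0.00873 arcmin.

0.00873 arcminutes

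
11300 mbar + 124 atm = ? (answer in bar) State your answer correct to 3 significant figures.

137 bar

11300 mbar = 11.3000 bar and 124 atm = 125.643 bar.
11.3000 + 125.643 ≈ 137 bar.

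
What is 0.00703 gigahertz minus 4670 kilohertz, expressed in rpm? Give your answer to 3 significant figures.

1.42e+8 revolutions per minute

0.00703 GHz = 4.21800e+8 rpm and 4670 kHz = 2.80200e+8 rpm.
4.21800e+8 − 2.80200e+8 ≈ 1.42e+8 rpm.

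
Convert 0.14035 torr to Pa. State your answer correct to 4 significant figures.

1 torr = 133.322 Pa.
Then 0.14035 × 133.322 ≈ 18.71 Pa.

18.71 Pa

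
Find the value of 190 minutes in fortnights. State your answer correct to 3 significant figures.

1 minute = 4.96032 × 10^-5 fortnights.
190 × 4.96032 × 10^-5 ≈ 0.00942 fortnight.

0.00942 fortnight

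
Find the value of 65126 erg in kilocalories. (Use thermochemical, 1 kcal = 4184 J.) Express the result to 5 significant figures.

1 erg = 2.390057e-11 kilocalories.
Then 65126 × 2.390057e-11 ≈ 1.5565e-6 kcal.

1.5565e-6 kcal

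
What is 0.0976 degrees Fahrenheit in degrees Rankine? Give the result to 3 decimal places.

459.768 °R

°R = °F + 459.67.
Applying the formula gives 459.768 °R.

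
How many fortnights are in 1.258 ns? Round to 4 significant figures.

1.040 × 10^-15 fortnight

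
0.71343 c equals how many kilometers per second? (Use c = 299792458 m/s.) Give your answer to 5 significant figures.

213880 km/s

1 c = 299792 km/s.
Thus 0.71343 × 299792 ≈ 213880 km/s.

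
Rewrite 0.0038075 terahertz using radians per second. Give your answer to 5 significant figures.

1 terahertz = 6.28319 × 10^12 rad/s.
0.0038075 × 6.28319 × 10^12 ≈ 2.3923 × 10^10 rad/s.

2.3923 × 10^10 radians per second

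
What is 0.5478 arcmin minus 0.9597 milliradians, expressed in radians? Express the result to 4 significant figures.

0.5478 arcmin = 0.000159349 rad and 0.9597 mrad = 0.000959700 rad.
0.000159349 − 0.000959700 ≈ -0.0008004 rad.

-0.0008004 rad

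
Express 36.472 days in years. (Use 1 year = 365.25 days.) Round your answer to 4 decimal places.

0.0999 yr

1 d = 0.00273785 yr.
Then 36.472 × 0.00273785 ≈ 0.0999 yr.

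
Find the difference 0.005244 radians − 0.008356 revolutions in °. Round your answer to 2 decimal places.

-2.71 °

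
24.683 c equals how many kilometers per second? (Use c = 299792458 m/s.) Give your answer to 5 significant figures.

1 c = 299792 km/s.
Thus 24.683 × 299792 ≈ 7.3998 × 10^6 km/s.

7.3998 × 10^6 km/s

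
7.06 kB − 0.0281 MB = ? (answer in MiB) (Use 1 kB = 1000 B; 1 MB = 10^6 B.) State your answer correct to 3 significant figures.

7.06 kB = 0.00673294 MiB and 0.0281 MB = 0.0267982 MiB.
0.00673294 − 0.0267982 ≈ -0.0201 MiB.

-0.0201 mebibytes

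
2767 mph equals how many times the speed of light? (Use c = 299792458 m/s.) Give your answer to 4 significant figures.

1 mile per hour = 1.49116 × 10^-9 c.
So 2767 × 1.49116 × 10^-9 ≈ 4.126 × 10^-6 c.

4.126 × 10^-6 times the speed of light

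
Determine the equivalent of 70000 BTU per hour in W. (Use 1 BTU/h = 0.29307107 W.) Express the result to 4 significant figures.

1 BTU per hour = 0.293071 W.
Thus 70000 × 0.293071 ≈ 20510 W.

20510 watts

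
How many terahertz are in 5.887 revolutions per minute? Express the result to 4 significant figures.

1 revolution per minute = 1.66667 × 10^-14 THz.
Thus 5.887 × 1.66667 × 10^-14 ≈ 9.812 × 10^-14 THz.

9.812 × 10^-14 THz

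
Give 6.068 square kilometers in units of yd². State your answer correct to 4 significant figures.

7.257e+6 yd²

1 km² = 1.19599e+6 yd².
Then 6.068 × 1.19599e+6 ≈ 7.257e+6 yd².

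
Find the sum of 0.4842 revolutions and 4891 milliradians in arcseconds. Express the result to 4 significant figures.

1.636 × 10^6 arcsec

0.4842 rev = 627523 arcsec and 4891 mrad = 1.00884 × 10^6 arcsec.
627523 + 1.00884 × 10^6 ≈ 1.636 × 10^6 arcsec.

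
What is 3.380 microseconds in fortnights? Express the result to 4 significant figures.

1 μs = 8.26720 × 10^-13 fortnight.
3.380 × 8.26720 × 10^-13 ≈ 2.794 × 10^-12 fortnight.

2.794 × 10^-12 fortnight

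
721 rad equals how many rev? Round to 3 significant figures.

1 rad = 0.159155 rev.
Thus 721 × 0.159155 ≈ 115 rev.

115 rev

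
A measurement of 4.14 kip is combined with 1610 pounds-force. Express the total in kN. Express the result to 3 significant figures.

25.6 kilonewtons

4.14 kip = 18.4156 kN and 1610 lbf = 7.16164 kN.
18.4156 + 7.16164 ≈ 25.6 kN.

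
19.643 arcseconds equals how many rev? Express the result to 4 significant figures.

1.516e-5 revolutions

1 arcsec = 7.71605e-7 rev.
Then 19.643 × 7.71605e-7 ≈ 1.516e-5 rev.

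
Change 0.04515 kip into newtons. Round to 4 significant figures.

200.8 N

1 kip = 4448.22 N.
0.04515 × 4448.22 ≈ 200.8 N.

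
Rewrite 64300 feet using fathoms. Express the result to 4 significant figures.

1 ft = 0.166667 fathom.
So 64300 × 0.166667 ≈ 10720 fathom.

10720 fathoms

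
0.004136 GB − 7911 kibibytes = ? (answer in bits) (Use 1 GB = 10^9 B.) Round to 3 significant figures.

-3.17 × 10^7 bit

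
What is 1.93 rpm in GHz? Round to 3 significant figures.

1 revolution per minute = 1.66667 × 10^-11 GHz.
Then 1.93 × 1.66667 × 10^-11 ≈ 3.22 × 10^-11 GHz.

3.22 × 10^-11 gigahertz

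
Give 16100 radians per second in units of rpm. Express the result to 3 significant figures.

154000 rpm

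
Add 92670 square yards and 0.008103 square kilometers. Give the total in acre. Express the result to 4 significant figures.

92670 yd² = 19.1467 acre and 0.008103 km² = 2.00229 acre.
19.1467 + 2.00229 ≈ 21.15 acre.

21.15 acres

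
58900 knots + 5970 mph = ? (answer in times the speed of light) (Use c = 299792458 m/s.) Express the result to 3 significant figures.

0.000110 c

58900 kn = 0.000101073 c and 5970 mph = 8.90225 × 10^-6 c.
0.000101073 + 8.90225 × 10^-6 ≈ 0.000110 c.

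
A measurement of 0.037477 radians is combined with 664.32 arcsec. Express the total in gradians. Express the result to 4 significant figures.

2.591 gradians

0.037477 rad = 2.38586 grad and 664.32 arcsec = 0.205037 grad.
2.38586 + 0.205037 ≈ 2.591 grad.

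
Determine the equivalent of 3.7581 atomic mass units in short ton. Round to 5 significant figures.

6.8789e-30 short tons

1 u = 1.83043e-30 short tons.
So 3.7581 × 1.83043e-30 ≈ 6.8789e-30 short ton.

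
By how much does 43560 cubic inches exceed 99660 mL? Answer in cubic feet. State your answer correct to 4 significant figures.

21.69 ft³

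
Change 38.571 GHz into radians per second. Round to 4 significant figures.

2.423 × 10^11 radians per second

1 GHz = 6.28319 × 10^9 rad/s.
So 38.571 × 6.28319 × 10^9 ≈ 2.423 × 10^11 rad/s.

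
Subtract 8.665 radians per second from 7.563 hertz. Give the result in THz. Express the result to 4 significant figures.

7.563 Hz = 7.56300e-12 THz and 8.665 rad/s = 1.37908e-12 THz.
7.56300e-12 − 1.37908e-12 ≈ 6.184e-12 THz.

6.184e-12 THz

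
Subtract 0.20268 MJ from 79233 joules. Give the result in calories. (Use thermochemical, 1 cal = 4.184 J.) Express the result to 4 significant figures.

-29500 calories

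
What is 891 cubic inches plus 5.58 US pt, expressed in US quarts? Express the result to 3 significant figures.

18.2 US quarts

891 in³ = 15.4286 US qt and 5.58 US pt = 2.79000 US qt.
15.4286 + 2.79000 ≈ 18.2 US qt.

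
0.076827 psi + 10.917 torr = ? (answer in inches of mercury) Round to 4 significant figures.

0.5862 inHg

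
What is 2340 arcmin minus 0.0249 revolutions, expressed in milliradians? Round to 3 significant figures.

524 milliradians

2340 arcmin = 680.678 mrad and 0.0249 rev = 156.451 mrad.
680.678 − 156.451 ≈ 524 mrad.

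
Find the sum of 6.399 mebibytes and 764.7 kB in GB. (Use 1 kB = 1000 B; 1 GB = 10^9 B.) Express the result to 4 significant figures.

0.007475 gigabytes

6.399 MiB = 0.00670984 GB and 764.7 kB = 0.000764700 GB.
0.00670984 + 0.000764700 ≈ 0.007475 GB.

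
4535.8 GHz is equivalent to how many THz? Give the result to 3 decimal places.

4.536 THz

1 gigahertz = 0.00100000 THz.
So 4535.8 × 0.00100000 ≈ 4.536 THz.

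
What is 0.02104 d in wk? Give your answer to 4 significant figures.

1 d = 0.142857 weeks.
Then 0.02104 × 0.142857 ≈ 0.003006 wk.

0.003006 weeks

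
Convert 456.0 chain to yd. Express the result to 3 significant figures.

1 chain = 22.0000 yards.
Thus 456.0 × 22.0000 ≈ 10000 yd.

10000 yd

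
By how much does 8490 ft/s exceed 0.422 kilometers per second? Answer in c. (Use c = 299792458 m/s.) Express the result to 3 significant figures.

8490 ft/s = 8.63181e-6 c and 0.422 km/s = 1.40764e-6 c.
8.63181e-6 − 1.40764e-6 ≈ 7.22e-6 c.

7.22e-6 c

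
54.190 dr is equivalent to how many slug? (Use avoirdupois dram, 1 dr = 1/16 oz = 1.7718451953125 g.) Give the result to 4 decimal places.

0.0066 slug

1 dr = 0.000121410 slug.
54.190 × 0.000121410 ≈ 0.0066 slug.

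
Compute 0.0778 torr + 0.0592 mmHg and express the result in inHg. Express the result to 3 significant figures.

0.00539 inches of mercury

0.0778 torr = 0.00306299 inHg and 0.0592 mmHg = 0.00233071 inHg.
0.00306299 + 0.00233071 ≈ 0.00539 inHg.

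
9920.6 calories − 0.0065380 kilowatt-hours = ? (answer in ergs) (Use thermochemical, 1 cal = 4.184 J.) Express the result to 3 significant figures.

1.80e+11 ergs

9920.6 cal = 4.15078e+11 erg and 0.0065380 kWh = 2.35368e+11 erg.
4.15078e+11 − 2.35368e+11 ≈ 1.80e+11 erg.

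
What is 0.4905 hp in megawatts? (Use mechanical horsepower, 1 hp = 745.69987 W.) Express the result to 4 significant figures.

1 hp = 0.000745700 MW.
0.4905 × 0.000745700 ≈ 0.0003658 MW.

0.0003658 megawatts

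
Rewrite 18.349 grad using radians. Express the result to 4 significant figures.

0.2882 radians

1 gradian = 0.0157080 radians.
So 18.349 × 0.0157080 ≈ 0.2882 rad.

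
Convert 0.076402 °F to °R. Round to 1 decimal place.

459.7 degrees Rankine

°R = °F + 459.67.
Applying the formula gives 459.7 °R.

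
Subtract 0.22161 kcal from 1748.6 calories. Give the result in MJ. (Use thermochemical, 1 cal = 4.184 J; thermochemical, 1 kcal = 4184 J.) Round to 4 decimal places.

0.0064 MJ

1748.6 cal = 0.00731614 MJ and 0.22161 kcal = 0.000927216 MJ.
0.00731614 − 0.000927216 ≈ 0.0064 MJ.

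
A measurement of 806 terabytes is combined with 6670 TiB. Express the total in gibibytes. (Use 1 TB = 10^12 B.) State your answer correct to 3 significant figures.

7.58e+6 GiB

806 TB = 750646 GiB and 6670 TiB = 6.83008e+6 GiB.
750646 + 6.83008e+6 ≈ 7.58e+6 GiB.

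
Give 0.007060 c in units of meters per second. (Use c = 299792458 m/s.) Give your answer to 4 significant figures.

2.117e+6 meters per second

1 speed of light = 2.99792e+8 meters per second.
So 0.007060 × 2.99792e+8 ≈ 2.117e+6 m/s.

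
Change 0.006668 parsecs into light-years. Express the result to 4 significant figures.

0.02175 light-years

1 pc = 3.26156 ly.
Then 0.006668 × 3.26156 ≈ 0.02175 ly.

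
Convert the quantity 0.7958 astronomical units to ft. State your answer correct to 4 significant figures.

3.906e+11 ft

1 astronomical unit = 4.90807e+11 feet.
So 0.7958 × 4.90807e+11 ≈ 3.906e+11 ft.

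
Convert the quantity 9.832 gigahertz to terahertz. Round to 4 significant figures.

1 gigahertz = 0.00100000 THz.
So 9.832 × 0.00100000 ≈ 0.009832 THz.

0.009832 terahertz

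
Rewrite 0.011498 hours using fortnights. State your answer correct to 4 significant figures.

1 h = 0.00297619 fortnights.
Thus 0.011498 × 0.00297619 ≈ 3.422 × 10^-5 fortnight.

3.422 × 10^-5 fortnight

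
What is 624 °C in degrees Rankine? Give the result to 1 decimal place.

°R = (°C + 273.15) × 9/5.
Applying the formula gives 1614.9 °R.

1614.9 °R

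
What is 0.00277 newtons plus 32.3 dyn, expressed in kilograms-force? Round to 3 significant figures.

0.000315 kgf

0.00277 N = 0.000282461 kgf and 32.3 dyn = 3.29368e-5 kgf.
0.000282461 + 3.29368e-5 ≈ 0.000315 kgf.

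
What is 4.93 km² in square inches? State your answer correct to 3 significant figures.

7.64e+9 square inches

1 square kilometer = 1.55000e+9 in².
4.93 × 1.55000e+9 ≈ 7.64e+9 in².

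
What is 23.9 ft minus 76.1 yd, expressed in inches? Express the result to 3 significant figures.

-2450 in

23.9 ft = 286.800 in and 76.1 yd = 2739.60 in.
286.800 − 2739.60 ≈ -2450 in.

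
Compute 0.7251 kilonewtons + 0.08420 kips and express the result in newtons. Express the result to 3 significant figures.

0.7251 kN = 725.100 N and 0.08420 kip = 374.540 N.
725.100 + 374.540 ≈ 1100 N.

1100 newtons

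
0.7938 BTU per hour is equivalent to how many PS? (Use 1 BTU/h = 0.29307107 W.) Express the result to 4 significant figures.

1 BTU per hour = 0.000398466 PS.
0.7938 × 0.000398466 ≈ 0.0003163 PS.

0.0003163 PS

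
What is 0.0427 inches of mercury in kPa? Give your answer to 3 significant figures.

0.145 kilopascals

1 inHg = 3.38639 kPa.
Then 0.0427 × 3.38639 ≈ 0.145 kPa.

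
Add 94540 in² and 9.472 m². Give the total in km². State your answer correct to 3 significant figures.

7.05 × 10^-5 km²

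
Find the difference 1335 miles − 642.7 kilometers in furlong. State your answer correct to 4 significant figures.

7485 furlongs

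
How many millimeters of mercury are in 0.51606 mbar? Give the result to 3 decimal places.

1 mbar = 0.750062 millimeters of mercury.
Thus 0.51606 × 0.750062 ≈ 0.387 mmHg.

0.387 millimeters of mercury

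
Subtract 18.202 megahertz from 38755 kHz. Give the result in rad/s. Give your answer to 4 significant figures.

1.291e+8 rad/s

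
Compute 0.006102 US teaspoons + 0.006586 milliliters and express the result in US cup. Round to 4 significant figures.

0.0001550 US cup

0.006102 US tsp = 0.000127125 US cup and 0.006586 mL = 2.78374 × 10^-5 US cup.
0.000127125 + 2.78374 × 10^-5 ≈ 0.0001550 US cup.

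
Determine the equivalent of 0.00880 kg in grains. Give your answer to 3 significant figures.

136 grains

1 kilogram = 15432.4 grains.
Then 0.00880 × 15432.4 ≈ 136 gr.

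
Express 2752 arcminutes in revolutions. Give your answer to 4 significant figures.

1 arcmin = 4.62963 × 10^-5 revolutions.
Thus 2752 × 4.62963 × 10^-5 ≈ 0.1274 rev.

0.1274 rev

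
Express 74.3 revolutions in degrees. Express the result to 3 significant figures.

1 rev = 360.000 °.
So 74.3 × 360.000 ≈ 26700 °.

26700 °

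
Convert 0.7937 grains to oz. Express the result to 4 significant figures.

0.001814 oz

1 grain = 0.00228571 ounces.
Then 0.7937 × 0.00228571 ≈ 0.001814 oz.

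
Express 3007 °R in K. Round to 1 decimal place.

1670.6 kelvins

°R = K × 9/5.
Applying the formula gives 1670.6 K.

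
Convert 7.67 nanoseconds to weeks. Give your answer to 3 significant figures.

1 nanosecond = 1.65344e-15 wk.
Thus 7.67 × 1.65344e-15 ≈ 1.27e-14 wk.

1.27e-14 wk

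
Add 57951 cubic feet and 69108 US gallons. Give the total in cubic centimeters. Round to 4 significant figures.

1.903 × 10^9 cm³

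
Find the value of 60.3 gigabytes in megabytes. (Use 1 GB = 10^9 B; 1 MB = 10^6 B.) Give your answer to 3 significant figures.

60300 MB

1 gigabyte = 1000.00 megabytes.
60.3 × 1000.00 ≈ 60300 MB.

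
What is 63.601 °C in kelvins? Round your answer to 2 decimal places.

336.75 K

K = °C + 273.15.
Applying the formula gives 336.75 K.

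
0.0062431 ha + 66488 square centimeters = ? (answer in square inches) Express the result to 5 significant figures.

107070 in²

0.0062431 ha = 96768.2 in² and 66488 cm² = 10305.7 in².
96768.2 + 10305.7 ≈ 107070 in².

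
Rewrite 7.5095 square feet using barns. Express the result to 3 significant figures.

1 square foot = 9.29030 × 10^26 barns.
Then 7.5095 × 9.29030 × 10^26 ≈ 6.98 × 10^27 barn.

6.98 × 10^27 barn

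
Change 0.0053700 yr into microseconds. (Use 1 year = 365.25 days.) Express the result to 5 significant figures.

1.6946 × 10^11 μs

1 yr = 3.15576 × 10^13 μs.
Thus 0.0053700 × 3.15576 × 10^13 ≈ 1.6946 × 10^11 μs.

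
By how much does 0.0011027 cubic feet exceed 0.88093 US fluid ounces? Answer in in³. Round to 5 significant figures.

0.31566 in³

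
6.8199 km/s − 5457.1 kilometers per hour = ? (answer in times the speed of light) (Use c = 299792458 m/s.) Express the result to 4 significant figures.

1.769 × 10^-5 times the speed of light

6.8199 km/s = 2.27487 × 10^-5 c and 5457.1 km/h = 5.05637 × 10^-6 c.
2.27487 × 10^-5 − 5.05637 × 10^-6 ≈ 1.769 × 10^-5 c.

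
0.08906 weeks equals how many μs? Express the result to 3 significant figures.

5.39 × 10^10 microseconds

1 week = 6.04800 × 10^11 microseconds.
Thus 0.08906 × 6.04800 × 10^11 ≈ 5.39 × 10^10 μs.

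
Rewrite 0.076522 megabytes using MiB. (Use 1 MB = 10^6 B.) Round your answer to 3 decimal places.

0.073 MiB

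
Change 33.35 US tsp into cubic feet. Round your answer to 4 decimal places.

0.0058 cubic feet

1 US teaspoon = 0.000174063 cubic feet.
Thus 33.35 × 0.000174063 ≈ 0.0058 ft³.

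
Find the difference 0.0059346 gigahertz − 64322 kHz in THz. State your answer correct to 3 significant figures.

-5.84 × 10^-5 THz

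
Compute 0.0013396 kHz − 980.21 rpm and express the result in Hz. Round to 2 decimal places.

-15.00 hertz

0.0013396 kHz = 1.33960 Hz and 980.21 rpm = 16.3368 Hz.
1.33960 − 16.3368 ≈ -15.00 Hz.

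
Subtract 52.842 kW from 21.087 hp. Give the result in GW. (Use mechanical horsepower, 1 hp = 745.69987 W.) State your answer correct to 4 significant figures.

-3.712e-5 GW

21.087 hp = 1.57246e-5 GW and 52.842 kW = 5.28420e-5 GW.
1.57246e-5 − 5.28420e-5 ≈ -3.712e-5 GW.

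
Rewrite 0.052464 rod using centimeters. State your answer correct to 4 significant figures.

1 rod = 502.920 centimeters.
Thus 0.052464 × 502.920 ≈ 26.39 cm.

26.39 centimeters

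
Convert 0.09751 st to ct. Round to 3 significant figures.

1 stone = 31751.5 ct.
0.09751 × 31751.5 ≈ 3100 ct.

3100 carats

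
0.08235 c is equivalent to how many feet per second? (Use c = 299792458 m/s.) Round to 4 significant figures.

8.100e+7 feet per second

1 speed of light = 9.83571e+8 feet per second.
Thus 0.08235 × 9.83571e+8 ≈ 8.100e+7 ft/s.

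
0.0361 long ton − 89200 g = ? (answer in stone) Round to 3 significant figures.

-8.27 st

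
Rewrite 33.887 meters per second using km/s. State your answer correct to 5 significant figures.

0.033887 km/s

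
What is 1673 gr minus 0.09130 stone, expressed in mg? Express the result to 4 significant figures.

1673 gr = 108409 mg and 0.09130 st = 579782 mg.
108409 − 579782 ≈ -471400 mg.

-471400 milligrams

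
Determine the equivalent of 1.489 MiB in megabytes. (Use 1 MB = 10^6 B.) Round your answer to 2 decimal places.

1.56 megabytes

1 mebibyte = 1.04858 MB.
So 1.489 × 1.04858 ≈ 1.56 MB.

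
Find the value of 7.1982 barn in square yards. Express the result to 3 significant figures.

8.61 × 10^-28 square yards

1 barn = 1.19599 × 10^-28 square yards.
7.1982 × 1.19599 × 10^-28 ≈ 8.61 × 10^-28 yd².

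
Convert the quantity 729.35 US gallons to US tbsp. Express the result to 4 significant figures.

186700 US tbsp

1 US gal = 256.000 US tablespoons.
Then 729.35 × 256.000 ≈ 186700 US tbsp.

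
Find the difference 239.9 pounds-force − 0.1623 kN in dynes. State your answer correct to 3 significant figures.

239.9 lbf = 1.06713 × 10^8 dyn and 0.1623 kN = 1.62300 × 10^7 dyn.
1.06713 × 10^8 − 1.62300 × 10^7 ≈ 9.05 × 10^7 dyn.

9.05 × 10^7 dynes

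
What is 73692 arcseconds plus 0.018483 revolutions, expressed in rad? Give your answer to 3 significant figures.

0.473 rad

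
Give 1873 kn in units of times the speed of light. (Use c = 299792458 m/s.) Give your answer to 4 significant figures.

3.214e-6 c

1 knot = 1.71600e-9 times the speed of light.
1873 × 1.71600e-9 ≈ 3.214e-6 c.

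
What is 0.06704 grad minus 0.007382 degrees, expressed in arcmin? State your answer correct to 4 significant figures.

0.06704 grad = 3.62016 arcmin and 0.007382 ° = 0.442920 arcmin.
3.62016 − 0.442920 ≈ 3.177 arcmin.

3.177 arcmin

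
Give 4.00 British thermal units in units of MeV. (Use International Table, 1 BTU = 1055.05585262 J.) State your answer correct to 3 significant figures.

2.63e+16 megaelectronvolts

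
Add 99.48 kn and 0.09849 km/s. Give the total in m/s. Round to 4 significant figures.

149.7 m/s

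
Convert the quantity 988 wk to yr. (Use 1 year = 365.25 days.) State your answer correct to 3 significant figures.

1 wk = 0.0191650 yr.
Then 988 × 0.0191650 ≈ 18.9 yr.

18.9 years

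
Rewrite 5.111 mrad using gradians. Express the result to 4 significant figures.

0.3254 grad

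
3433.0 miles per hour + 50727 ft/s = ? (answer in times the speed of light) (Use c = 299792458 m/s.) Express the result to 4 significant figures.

3433.0 mph = 5.11917e-6 c and 50727 ft/s = 5.15743e-5 c.
5.11917e-6 + 5.15743e-5 ≈ 5.669e-5 c.

5.669e-5 c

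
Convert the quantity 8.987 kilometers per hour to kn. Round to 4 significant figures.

4.853 knots

1 km/h = 0.539957 knots.
So 8.987 × 0.539957 ≈ 4.853 kn.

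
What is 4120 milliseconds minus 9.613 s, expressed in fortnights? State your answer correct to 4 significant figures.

4120 ms = 3.40608 × 10^-6 fortnight and 9.613 s = 7.94726 × 10^-6 fortnight.
3.40608 × 10^-6 − 7.94726 × 10^-6 ≈ -4.541 × 10^-6 fortnight.

-4.541 × 10^-6 fortnight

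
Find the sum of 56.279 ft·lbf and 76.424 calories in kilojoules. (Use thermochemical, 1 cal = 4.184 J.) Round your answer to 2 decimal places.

56.279 ft·lbf = 0.0763041 kJ and 76.424 cal = 0.319758 kJ.
0.0763041 + 0.319758 ≈ 0.40 kJ.

0.40 kJ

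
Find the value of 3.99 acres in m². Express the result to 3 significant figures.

1 acre = 4046.86 square meters.
3.99 × 4046.86 ≈ 16100 m².

16100 m²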